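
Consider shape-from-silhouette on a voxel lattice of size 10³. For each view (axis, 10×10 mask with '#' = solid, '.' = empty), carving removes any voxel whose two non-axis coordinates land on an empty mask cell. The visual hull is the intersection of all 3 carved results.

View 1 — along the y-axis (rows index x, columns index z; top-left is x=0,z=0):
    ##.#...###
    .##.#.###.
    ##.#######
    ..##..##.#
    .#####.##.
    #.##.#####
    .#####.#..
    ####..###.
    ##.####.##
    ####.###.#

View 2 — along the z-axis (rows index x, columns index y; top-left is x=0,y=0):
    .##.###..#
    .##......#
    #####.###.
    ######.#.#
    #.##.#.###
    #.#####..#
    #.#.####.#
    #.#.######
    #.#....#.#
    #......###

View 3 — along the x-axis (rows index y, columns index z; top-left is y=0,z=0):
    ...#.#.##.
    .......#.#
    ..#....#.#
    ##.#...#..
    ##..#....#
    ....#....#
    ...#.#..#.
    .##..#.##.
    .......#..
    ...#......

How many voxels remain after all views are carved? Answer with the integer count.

start: 10×10×10 = 1000 voxels
carve view 1 (along y, XZ-mask fill 70/100): 700 voxels remain
carve view 2 (along z, XY-mask fill 62/100): 433 voxels remain
carve view 3 (along x, YZ-mask fill 29/100): 133 voxels remain

|visual hull| = 133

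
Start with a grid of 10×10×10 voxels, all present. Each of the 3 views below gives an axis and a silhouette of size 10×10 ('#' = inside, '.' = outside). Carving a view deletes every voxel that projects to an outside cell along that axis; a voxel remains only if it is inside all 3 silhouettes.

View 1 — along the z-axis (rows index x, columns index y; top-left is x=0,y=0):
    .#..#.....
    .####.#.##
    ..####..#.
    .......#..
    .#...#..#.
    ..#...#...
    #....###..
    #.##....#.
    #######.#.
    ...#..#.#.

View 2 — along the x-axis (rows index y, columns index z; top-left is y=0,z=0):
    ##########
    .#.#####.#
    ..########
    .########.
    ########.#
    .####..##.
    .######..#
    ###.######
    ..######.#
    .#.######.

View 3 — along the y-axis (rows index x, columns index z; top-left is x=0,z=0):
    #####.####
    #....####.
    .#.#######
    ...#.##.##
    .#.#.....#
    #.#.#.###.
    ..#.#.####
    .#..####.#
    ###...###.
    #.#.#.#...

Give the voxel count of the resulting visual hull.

start: 10×10×10 = 1000 voxels
[1] z-view keeps 39 columns → grid now 390
[2] x-view keeps 78 columns → grid now 300
[3] y-view keeps 58 columns → grid now 172

voxel count = 172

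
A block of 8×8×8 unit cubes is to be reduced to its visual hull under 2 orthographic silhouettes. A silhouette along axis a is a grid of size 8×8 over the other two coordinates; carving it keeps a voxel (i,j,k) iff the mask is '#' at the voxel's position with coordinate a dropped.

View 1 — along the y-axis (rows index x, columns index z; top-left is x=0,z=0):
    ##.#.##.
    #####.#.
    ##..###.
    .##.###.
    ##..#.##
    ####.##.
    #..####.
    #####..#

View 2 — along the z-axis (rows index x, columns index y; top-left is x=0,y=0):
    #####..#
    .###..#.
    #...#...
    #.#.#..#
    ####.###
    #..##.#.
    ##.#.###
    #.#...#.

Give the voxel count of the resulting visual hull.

191 voxels

start: 8×8×8 = 512 voxels
after view 1 [y-axis, 43 of 64 cells solid] → remaining = 344
after view 2 [z-axis, 36 of 64 cells solid] → remaining = 191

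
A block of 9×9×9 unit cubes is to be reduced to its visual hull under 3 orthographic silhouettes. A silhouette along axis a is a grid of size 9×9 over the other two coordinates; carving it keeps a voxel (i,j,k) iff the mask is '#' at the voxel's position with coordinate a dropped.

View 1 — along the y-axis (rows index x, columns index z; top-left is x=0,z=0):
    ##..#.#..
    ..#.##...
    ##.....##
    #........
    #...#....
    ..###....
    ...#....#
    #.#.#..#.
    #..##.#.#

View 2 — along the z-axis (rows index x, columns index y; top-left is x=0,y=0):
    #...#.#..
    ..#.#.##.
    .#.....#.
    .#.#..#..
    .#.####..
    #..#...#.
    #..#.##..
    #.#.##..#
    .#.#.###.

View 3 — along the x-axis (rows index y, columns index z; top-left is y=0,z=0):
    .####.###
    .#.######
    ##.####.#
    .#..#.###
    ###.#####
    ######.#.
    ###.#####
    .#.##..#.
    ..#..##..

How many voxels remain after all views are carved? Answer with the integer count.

full grid |V| = 729
step 1: project along y, AND mask (28/81) → |grid| = 252
step 2: project along z, AND mask (34/81) → |grid| = 107
step 3: project along x, AND mask (56/81) → |grid| = 75

|visual hull| = 75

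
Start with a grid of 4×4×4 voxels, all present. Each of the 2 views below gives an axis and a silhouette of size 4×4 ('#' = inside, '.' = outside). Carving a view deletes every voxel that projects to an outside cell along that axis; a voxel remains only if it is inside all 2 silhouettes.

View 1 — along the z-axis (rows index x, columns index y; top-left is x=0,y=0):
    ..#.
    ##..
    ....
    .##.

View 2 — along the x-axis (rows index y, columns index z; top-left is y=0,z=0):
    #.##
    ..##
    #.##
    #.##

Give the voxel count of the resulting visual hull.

before carving: 64 voxels (4×4×4)
after view 1 [z-axis, 5 of 16 cells solid] → remaining = 20
after view 2 [x-axis, 11 of 16 cells solid] → remaining = 13

remaining voxels: 13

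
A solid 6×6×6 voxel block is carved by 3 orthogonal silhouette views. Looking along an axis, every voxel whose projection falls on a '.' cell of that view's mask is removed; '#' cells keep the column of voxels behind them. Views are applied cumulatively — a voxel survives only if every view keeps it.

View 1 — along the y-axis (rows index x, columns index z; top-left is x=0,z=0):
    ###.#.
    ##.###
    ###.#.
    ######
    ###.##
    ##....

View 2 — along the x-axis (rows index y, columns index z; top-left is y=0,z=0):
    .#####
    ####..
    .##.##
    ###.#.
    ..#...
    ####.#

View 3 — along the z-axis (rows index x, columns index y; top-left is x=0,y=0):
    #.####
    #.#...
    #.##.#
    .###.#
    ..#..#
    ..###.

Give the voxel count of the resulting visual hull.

before carving: 216 voxels (6×6×6)
step 1: project along y, AND mask (26/36) → |grid| = 156
step 2: project along x, AND mask (23/36) → |grid| = 102
step 3: project along z, AND mask (20/36) → |grid| = 62

62 voxels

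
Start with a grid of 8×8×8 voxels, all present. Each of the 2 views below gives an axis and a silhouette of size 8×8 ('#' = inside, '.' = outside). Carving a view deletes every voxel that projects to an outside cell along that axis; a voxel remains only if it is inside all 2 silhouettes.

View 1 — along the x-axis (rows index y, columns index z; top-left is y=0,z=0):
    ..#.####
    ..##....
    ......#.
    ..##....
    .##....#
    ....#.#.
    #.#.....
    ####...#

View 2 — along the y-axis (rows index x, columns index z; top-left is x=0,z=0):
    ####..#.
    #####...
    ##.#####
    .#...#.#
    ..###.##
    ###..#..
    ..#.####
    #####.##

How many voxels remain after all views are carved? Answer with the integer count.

117 voxels

full grid |V| = 512
[1] x-view keeps 22 columns → grid now 176
[2] y-view keeps 41 columns → grid now 117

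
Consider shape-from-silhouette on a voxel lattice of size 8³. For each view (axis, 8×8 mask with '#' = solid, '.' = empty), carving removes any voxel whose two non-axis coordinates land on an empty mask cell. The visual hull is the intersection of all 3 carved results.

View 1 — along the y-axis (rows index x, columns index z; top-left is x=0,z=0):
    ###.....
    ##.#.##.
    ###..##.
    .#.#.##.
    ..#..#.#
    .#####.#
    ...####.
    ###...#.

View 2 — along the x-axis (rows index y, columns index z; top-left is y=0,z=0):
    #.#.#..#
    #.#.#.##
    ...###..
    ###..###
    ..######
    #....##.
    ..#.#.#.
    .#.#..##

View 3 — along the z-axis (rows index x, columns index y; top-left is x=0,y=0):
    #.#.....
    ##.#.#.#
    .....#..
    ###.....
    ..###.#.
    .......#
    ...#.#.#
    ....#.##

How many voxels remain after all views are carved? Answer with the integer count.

initial block: 8^3 = 512
  1. axis=1 (XZ plane), |mask|=34  ⇒  voxels=272
  2. axis=0 (YZ plane), |mask|=34  ⇒  voxels=139
  3. axis=2 (XY plane), |mask|=22  ⇒  voxels=44

remaining voxels: 44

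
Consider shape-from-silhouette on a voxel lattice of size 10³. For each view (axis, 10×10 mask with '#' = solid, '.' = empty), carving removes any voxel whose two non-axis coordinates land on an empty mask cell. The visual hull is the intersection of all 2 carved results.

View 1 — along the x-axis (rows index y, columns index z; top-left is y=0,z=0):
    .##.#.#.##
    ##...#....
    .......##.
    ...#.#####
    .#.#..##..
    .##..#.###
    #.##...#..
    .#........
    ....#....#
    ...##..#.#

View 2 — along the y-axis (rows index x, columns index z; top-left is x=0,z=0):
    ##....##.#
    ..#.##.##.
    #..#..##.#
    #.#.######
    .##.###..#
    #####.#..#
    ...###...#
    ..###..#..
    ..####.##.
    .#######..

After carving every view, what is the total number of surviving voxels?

voxel count = 217

initial block: 10^3 = 1000
after view 1 [x-axis, 38 of 100 cells solid] → remaining = 380
after view 2 [y-axis, 57 of 100 cells solid] → remaining = 217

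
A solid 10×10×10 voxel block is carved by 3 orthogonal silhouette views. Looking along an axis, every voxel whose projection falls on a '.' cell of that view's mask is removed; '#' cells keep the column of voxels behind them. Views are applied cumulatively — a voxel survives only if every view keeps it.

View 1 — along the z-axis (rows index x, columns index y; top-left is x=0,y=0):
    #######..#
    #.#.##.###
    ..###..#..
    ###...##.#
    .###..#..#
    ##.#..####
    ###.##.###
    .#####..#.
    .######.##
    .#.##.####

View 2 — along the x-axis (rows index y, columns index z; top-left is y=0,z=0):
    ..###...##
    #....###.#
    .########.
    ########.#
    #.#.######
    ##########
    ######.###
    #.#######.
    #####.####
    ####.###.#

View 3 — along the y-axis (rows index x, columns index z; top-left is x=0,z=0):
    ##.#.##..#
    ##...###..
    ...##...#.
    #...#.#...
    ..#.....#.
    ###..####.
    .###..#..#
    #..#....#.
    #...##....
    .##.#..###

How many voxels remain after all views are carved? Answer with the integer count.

full grid |V| = 1000
step 1: project along z, AND mask (66/100) → |grid| = 660
step 2: project along x, AND mask (79/100) → |grid| = 518
step 3: project along y, AND mask (43/100) → |grid| = 222

voxel count = 222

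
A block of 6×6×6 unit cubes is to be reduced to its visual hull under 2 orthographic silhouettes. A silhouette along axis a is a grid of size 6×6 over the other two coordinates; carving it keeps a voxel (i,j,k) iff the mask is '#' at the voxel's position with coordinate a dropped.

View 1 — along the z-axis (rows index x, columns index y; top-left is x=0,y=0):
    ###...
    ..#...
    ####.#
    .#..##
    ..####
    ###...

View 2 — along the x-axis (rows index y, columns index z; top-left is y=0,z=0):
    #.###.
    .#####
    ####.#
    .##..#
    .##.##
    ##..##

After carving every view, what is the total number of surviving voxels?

|visual hull| = 83

initial block: 6^3 = 216
[1] z-view keeps 19 columns → grid now 114
[2] x-view keeps 25 columns → grid now 83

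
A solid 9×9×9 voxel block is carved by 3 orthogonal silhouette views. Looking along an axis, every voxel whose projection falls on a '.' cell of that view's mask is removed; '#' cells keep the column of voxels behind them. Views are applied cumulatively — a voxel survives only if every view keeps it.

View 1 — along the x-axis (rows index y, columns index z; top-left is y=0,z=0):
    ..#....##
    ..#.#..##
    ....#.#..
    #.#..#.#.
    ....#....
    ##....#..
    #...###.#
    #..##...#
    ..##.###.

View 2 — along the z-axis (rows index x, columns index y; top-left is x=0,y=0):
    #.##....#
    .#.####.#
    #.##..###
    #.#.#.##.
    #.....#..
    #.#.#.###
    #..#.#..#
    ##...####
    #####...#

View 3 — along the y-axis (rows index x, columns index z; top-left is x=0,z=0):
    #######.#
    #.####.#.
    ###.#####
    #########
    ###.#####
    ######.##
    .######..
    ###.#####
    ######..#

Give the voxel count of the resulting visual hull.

voxel count = 132

initial block: 9^3 = 729
  1. axis=0 (YZ plane), |mask|=31  ⇒  voxels=279
  2. axis=2 (XY plane), |mask|=45  ⇒  voxels=160
  3. axis=1 (XZ plane), |mask|=68  ⇒  voxels=132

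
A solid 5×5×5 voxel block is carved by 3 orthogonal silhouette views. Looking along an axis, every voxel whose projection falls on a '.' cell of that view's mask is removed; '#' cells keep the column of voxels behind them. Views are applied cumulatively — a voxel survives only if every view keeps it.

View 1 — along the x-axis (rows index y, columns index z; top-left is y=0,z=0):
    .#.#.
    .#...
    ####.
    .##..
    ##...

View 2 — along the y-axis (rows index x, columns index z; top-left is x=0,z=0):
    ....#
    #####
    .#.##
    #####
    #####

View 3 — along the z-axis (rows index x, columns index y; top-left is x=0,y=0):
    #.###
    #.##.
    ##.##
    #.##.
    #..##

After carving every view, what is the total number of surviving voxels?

remaining voxels: 27

initial block: 5^3 = 125
  1. axis=0 (YZ plane), |mask|=11  ⇒  voxels=55
  2. axis=1 (XZ plane), |mask|=19  ⇒  voxels=40
  3. axis=2 (XY plane), |mask|=17  ⇒  voxels=27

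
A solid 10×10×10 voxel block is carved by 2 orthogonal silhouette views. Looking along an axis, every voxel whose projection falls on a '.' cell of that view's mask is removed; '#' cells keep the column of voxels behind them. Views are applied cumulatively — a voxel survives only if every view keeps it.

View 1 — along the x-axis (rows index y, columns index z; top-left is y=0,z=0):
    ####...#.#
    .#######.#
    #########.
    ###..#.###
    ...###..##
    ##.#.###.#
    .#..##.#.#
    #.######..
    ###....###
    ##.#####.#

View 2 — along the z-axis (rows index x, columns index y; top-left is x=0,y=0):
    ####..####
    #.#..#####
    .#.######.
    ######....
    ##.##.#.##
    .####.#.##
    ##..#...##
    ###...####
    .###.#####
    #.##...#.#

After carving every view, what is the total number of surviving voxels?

before carving: 1000 voxels (10×10×10)
V1 x: intersect with YZ mask (68 set) -- 680 left
V2 z: intersect with XY mask (67 set) -- 460 left

460 voxels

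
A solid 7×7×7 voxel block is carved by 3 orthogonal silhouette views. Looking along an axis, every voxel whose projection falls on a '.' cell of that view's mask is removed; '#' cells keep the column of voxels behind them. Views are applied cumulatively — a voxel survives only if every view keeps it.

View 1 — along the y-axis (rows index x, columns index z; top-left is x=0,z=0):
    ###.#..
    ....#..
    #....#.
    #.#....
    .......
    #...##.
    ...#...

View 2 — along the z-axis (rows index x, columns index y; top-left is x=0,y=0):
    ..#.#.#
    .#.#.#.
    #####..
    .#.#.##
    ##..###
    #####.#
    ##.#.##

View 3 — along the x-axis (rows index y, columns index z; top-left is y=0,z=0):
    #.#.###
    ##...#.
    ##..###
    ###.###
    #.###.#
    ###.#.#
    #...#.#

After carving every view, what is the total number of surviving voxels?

initial block: 7^3 = 343
  1. axis=1 (XZ plane), |mask|=13  ⇒  voxels=91
  2. axis=2 (XY plane), |mask|=31  ⇒  voxels=56
  3. axis=0 (YZ plane), |mask|=32  ⇒  voxels=40

remaining voxels: 40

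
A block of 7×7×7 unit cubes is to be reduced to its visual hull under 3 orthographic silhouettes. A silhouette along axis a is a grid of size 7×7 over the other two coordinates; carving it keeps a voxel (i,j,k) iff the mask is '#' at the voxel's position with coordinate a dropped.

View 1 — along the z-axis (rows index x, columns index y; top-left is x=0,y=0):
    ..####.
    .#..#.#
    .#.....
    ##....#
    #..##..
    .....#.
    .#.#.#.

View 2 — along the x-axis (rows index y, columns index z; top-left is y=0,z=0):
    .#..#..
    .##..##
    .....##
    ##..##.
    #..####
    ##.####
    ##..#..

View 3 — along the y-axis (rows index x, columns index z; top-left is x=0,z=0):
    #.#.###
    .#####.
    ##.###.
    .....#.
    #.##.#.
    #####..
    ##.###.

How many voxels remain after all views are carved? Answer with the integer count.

start: 7×7×7 = 343 voxels
V1 z: intersect with XY mask (18 set) -- 126 left
V2 x: intersect with YZ mask (26 set) -- 73 left
V3 y: intersect with XZ mask (30 set) -- 44 left

|visual hull| = 44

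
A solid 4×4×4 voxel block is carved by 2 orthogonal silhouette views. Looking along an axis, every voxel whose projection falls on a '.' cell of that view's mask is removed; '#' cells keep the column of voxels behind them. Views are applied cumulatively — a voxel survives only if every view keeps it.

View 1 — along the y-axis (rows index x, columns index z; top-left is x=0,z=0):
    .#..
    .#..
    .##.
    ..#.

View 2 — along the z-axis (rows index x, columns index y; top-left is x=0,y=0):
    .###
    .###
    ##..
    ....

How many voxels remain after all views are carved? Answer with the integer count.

voxel count = 10

start: 4×4×4 = 64 voxels
after view 1 [y-axis, 5 of 16 cells solid] → remaining = 20
after view 2 [z-axis, 8 of 16 cells solid] → remaining = 10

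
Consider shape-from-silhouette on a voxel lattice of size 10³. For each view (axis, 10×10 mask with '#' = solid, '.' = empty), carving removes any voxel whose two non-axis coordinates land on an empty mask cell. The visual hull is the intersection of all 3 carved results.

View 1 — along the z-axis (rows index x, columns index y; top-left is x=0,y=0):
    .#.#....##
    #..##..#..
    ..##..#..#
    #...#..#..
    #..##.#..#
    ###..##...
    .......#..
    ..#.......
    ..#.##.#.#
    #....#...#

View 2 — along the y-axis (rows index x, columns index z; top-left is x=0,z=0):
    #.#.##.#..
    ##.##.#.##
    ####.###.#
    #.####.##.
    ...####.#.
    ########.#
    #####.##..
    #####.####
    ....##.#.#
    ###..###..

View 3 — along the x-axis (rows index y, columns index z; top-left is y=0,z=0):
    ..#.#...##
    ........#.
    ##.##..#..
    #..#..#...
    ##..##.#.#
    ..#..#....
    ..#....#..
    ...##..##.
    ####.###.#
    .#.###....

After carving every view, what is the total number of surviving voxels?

full grid |V| = 1000
step 1: project along z, AND mask (35/100) → |grid| = 350
step 2: project along y, AND mask (67/100) → |grid| = 225
step 3: project along x, AND mask (39/100) → |grid| = 88

remaining voxels: 88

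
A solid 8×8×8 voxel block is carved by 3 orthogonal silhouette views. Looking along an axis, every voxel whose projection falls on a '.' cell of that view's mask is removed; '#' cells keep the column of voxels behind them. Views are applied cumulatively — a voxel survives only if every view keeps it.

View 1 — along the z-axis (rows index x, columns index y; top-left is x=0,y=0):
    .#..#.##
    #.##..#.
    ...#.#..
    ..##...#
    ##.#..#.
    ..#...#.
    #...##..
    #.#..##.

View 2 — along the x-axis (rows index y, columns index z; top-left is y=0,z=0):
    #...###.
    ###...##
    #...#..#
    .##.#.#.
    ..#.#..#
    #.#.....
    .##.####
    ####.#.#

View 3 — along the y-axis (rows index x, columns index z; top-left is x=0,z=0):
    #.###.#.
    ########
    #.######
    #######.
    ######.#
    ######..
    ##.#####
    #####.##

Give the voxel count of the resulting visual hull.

start: 8×8×8 = 512 voxels
after view 1 [z-axis, 26 of 64 cells solid] → remaining = 208
after view 2 [x-axis, 33 of 64 cells solid] → remaining = 108
after view 3 [y-axis, 54 of 64 cells solid] → remaining = 85

remaining voxels: 85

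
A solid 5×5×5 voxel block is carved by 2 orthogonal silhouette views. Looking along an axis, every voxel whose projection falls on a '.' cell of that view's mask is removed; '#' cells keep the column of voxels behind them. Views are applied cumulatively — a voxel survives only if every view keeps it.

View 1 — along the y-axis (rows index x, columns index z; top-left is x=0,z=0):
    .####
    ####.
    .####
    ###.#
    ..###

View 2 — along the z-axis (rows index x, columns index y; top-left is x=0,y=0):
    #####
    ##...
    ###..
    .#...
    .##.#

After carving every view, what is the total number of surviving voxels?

|visual hull| = 53

full grid |V| = 125
V1 y: intersect with XZ mask (19 set) -- 95 left
V2 z: intersect with XY mask (14 set) -- 53 left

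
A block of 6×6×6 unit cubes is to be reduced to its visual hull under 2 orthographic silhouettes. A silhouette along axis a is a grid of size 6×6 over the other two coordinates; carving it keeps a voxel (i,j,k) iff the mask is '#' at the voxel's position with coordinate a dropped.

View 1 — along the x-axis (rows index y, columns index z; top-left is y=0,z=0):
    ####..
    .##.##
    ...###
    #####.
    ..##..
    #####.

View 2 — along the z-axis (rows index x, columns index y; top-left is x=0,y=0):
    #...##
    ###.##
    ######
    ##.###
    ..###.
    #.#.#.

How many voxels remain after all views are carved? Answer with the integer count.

|visual hull| = 91

before carving: 216 voxels (6×6×6)
after view 1 [x-axis, 23 of 36 cells solid] → remaining = 138
after view 2 [z-axis, 25 of 36 cells solid] → remaining = 91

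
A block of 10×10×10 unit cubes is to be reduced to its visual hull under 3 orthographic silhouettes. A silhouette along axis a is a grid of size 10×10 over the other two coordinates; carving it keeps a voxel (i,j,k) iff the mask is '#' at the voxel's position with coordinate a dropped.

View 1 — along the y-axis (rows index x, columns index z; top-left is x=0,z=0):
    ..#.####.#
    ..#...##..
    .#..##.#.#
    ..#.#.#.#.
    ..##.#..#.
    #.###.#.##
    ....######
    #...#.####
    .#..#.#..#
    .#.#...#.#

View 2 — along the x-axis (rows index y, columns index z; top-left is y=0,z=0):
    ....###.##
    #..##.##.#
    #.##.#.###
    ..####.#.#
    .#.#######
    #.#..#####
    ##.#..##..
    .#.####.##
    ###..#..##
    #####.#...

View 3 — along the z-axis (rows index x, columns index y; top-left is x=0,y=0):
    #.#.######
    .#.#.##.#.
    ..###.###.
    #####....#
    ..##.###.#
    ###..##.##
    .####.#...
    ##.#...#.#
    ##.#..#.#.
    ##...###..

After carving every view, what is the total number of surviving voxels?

|visual hull| = 186

before carving: 1000 voxels (10×10×10)
after view 1 [y-axis, 49 of 100 cells solid] → remaining = 490
after view 2 [x-axis, 63 of 100 cells solid] → remaining = 314
after view 3 [z-axis, 58 of 100 cells solid] → remaining = 186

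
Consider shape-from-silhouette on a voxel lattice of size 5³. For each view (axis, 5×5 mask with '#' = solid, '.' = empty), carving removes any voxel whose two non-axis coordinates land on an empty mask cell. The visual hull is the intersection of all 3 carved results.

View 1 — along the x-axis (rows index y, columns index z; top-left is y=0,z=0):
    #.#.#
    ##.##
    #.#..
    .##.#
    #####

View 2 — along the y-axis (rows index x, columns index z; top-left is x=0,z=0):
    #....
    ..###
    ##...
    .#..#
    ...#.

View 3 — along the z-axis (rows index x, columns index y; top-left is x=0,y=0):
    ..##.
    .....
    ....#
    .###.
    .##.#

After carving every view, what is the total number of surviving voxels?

9 voxels

full grid |V| = 125
[1] x-view keeps 17 columns → grid now 85
[2] y-view keeps 9 columns → grid now 30
[3] z-view keeps 9 columns → grid now 9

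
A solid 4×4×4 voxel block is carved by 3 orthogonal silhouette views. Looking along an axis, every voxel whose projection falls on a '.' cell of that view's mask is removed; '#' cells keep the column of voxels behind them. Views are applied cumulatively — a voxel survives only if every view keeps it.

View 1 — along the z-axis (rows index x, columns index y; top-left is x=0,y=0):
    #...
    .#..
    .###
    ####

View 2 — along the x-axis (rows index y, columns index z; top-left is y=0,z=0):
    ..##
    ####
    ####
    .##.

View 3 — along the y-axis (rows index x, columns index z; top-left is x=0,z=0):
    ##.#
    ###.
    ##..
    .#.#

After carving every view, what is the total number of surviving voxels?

voxel count = 15

full grid |V| = 64
step 1: project along z, AND mask (9/16) → |grid| = 36
step 2: project along x, AND mask (12/16) → |grid| = 28
step 3: project along y, AND mask (10/16) → |grid| = 15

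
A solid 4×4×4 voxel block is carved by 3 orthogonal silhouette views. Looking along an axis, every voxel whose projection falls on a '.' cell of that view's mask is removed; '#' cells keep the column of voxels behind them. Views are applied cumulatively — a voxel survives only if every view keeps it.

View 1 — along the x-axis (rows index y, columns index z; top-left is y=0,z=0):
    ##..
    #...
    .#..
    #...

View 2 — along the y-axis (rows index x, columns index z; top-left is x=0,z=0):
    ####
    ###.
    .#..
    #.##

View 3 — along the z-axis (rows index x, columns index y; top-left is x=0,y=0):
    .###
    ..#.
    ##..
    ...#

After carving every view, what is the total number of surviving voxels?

remaining voxels: 6

start: 4×4×4 = 64 voxels
[1] x-view keeps 5 columns → grid now 20
[2] y-view keeps 11 columns → grid now 15
[3] z-view keeps 7 columns → grid now 6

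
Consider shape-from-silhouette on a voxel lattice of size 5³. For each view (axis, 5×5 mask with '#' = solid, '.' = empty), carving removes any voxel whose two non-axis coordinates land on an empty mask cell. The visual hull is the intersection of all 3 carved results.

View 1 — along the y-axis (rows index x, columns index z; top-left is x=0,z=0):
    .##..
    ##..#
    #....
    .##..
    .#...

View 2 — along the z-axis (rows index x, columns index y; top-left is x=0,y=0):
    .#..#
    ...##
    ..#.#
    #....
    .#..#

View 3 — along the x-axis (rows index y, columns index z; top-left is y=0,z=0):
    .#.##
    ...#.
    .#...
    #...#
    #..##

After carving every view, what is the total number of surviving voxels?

start: 5×5×5 = 125 voxels
after view 1 [y-axis, 9 of 25 cells solid] → remaining = 45
after view 2 [z-axis, 9 of 25 cells solid] → remaining = 16
after view 3 [x-axis, 10 of 25 cells solid] → remaining = 6

|visual hull| = 6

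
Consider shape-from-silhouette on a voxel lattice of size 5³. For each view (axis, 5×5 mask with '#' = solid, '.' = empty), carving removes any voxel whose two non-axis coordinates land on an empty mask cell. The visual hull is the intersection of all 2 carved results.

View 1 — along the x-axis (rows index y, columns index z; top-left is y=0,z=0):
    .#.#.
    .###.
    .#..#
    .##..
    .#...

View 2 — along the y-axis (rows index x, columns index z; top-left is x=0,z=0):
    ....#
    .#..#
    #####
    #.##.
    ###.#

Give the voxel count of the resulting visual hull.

voxel count = 29

initial block: 5^3 = 125
  1. axis=0 (YZ plane), |mask|=10  ⇒  voxels=50
  2. axis=1 (XZ plane), |mask|=15  ⇒  voxels=29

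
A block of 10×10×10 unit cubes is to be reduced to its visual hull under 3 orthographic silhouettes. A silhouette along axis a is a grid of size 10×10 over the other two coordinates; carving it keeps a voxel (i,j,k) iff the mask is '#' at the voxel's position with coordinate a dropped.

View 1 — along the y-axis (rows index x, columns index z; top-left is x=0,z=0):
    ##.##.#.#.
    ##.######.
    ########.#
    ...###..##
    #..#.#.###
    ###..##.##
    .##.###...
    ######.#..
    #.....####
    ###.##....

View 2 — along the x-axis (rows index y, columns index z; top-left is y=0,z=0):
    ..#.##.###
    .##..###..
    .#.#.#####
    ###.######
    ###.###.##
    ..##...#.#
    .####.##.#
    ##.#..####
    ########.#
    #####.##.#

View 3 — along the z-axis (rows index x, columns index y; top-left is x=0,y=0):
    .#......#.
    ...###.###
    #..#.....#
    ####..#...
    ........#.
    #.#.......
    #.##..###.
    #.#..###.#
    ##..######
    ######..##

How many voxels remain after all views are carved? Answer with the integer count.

remaining voxels: 195

full grid |V| = 1000
[1] y-view keeps 63 columns → grid now 630
[2] x-view keeps 70 columns → grid now 430
[3] z-view keeps 47 columns → grid now 195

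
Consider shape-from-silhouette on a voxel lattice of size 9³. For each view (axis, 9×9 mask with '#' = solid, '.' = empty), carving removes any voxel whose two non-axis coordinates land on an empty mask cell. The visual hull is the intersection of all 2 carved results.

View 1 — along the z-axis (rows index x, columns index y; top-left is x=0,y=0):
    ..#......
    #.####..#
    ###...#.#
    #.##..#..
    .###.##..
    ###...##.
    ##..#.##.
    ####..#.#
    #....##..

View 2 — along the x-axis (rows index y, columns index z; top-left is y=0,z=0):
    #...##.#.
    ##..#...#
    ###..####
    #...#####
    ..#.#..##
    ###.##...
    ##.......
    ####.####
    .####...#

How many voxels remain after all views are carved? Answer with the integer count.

remaining voxels: 189

before carving: 729 voxels (9×9×9)
[1] z-view keeps 40 columns → grid now 360
[2] x-view keeps 45 columns → grid now 189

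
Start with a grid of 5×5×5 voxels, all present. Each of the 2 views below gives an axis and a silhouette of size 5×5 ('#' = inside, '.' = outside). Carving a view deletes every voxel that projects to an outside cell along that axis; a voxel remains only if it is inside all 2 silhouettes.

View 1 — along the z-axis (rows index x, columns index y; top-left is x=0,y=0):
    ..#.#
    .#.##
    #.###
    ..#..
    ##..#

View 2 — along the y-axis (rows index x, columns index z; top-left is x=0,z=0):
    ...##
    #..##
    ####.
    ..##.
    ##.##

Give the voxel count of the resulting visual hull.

before carving: 125 voxels (5×5×5)
V1 z: intersect with XY mask (13 set) -- 65 left
V2 y: intersect with XZ mask (15 set) -- 43 left

remaining voxels: 43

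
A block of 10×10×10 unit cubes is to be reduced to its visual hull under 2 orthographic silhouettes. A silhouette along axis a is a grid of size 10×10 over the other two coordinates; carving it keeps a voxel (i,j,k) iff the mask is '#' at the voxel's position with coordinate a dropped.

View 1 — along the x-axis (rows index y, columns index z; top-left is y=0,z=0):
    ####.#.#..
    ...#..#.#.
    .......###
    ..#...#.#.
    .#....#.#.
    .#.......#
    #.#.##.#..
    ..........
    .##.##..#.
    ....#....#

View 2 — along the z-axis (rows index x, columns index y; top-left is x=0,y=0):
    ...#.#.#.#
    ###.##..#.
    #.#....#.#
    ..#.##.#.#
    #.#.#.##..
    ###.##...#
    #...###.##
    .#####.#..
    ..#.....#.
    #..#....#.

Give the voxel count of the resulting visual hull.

voxel count = 145

initial block: 10^3 = 1000
[1] x-view keeps 32 columns → grid now 320
[2] z-view keeps 47 columns → grid now 145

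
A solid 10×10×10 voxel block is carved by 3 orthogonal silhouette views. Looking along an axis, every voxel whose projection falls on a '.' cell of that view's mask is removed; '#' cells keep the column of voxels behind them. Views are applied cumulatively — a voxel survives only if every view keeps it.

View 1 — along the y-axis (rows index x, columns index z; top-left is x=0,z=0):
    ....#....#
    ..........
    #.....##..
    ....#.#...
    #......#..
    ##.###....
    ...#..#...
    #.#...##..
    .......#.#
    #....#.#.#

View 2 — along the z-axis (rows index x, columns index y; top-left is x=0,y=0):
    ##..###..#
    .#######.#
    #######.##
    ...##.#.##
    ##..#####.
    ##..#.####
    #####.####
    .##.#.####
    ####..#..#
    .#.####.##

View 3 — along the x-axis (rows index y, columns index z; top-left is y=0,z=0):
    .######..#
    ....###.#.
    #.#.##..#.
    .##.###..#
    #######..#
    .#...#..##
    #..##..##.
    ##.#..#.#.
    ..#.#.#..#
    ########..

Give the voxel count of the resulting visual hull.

voxel count = 102

before carving: 1000 voxels (10×10×10)
  1. axis=1 (XZ plane), |mask|=26  ⇒  voxels=260
  2. axis=2 (XY plane), |mask|=71  ⇒  voxels=184
  3. axis=0 (YZ plane), |mask|=56  ⇒  voxels=102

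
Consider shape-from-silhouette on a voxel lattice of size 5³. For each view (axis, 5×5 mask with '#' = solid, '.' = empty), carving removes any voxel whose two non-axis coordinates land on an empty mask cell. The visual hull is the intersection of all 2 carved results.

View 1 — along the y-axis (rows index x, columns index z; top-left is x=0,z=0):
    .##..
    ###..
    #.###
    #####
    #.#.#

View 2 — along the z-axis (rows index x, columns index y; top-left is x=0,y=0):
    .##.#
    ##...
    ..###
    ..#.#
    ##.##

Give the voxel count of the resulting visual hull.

46 voxels

before carving: 125 voxels (5×5×5)
[1] y-view keeps 17 columns → grid now 85
[2] z-view keeps 14 columns → grid now 46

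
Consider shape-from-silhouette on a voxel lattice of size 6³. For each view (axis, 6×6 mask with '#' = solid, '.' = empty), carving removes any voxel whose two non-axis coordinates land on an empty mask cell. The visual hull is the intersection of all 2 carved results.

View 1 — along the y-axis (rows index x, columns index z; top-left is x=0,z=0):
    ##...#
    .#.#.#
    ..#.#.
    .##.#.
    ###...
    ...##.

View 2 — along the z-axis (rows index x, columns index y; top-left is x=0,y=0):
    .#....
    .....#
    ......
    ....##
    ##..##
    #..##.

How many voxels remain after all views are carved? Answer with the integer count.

30 voxels

before carving: 216 voxels (6×6×6)
[1] y-view keeps 16 columns → grid now 96
[2] z-view keeps 11 columns → grid now 30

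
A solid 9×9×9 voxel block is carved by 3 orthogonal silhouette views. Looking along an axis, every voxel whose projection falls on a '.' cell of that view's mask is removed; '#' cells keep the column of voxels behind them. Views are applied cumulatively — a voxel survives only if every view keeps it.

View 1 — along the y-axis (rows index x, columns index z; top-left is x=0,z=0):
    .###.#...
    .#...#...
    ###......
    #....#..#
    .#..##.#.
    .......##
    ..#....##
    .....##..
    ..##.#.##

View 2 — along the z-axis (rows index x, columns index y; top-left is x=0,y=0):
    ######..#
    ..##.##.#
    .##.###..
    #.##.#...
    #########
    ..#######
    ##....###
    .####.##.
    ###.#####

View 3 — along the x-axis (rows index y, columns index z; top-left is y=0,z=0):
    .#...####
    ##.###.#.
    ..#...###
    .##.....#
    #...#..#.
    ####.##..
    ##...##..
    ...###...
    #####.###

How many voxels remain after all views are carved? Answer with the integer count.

|visual hull| = 93

start: 9×9×9 = 729 voxels
[1] y-view keeps 28 columns → grid now 252
[2] z-view keeps 56 columns → grid now 182
[3] x-view keeps 42 columns → grid now 93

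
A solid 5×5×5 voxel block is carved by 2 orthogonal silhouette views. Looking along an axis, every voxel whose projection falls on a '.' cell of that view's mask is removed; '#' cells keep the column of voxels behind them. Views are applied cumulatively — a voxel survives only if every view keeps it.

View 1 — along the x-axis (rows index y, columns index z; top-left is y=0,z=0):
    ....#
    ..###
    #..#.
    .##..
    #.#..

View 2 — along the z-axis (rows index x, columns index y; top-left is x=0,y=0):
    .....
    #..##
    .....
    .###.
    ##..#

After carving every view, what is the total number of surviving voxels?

before carving: 125 voxels (5×5×5)
step 1: project along x, AND mask (10/25) → |grid| = 50
step 2: project along z, AND mask (9/25) → |grid| = 18

remaining voxels: 18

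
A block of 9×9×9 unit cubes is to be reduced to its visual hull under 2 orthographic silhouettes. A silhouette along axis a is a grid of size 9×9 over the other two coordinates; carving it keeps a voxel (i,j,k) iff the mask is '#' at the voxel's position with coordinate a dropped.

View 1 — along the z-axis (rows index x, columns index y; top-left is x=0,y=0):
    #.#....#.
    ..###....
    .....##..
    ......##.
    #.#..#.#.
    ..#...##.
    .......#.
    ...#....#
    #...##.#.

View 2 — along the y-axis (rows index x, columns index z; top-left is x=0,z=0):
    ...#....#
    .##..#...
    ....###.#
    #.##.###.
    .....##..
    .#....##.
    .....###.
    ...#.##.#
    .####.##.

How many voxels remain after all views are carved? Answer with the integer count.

full grid |V| = 729
  1. axis=2 (XY plane), |mask|=24  ⇒  voxels=216
  2. axis=1 (XZ plane), |mask|=33  ⇒  voxels=87

|visual hull| = 87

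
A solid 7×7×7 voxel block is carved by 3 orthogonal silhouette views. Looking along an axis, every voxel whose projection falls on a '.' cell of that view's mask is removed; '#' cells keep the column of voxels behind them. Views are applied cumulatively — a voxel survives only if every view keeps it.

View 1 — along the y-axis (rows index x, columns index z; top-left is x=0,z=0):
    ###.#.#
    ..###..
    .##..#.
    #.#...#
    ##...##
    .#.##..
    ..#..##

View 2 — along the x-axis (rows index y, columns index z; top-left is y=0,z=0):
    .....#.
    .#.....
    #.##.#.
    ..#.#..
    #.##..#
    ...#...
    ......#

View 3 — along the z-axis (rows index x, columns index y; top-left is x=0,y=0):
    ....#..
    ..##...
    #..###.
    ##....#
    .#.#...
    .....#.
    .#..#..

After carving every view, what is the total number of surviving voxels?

15 voxels

before carving: 343 voxels (7×7×7)
carve view 1 (along y, XZ-mask fill 24/49): 168 voxels remain
carve view 2 (along x, YZ-mask fill 14/49): 48 voxels remain
carve view 3 (along z, XY-mask fill 15/49): 15 voxels remain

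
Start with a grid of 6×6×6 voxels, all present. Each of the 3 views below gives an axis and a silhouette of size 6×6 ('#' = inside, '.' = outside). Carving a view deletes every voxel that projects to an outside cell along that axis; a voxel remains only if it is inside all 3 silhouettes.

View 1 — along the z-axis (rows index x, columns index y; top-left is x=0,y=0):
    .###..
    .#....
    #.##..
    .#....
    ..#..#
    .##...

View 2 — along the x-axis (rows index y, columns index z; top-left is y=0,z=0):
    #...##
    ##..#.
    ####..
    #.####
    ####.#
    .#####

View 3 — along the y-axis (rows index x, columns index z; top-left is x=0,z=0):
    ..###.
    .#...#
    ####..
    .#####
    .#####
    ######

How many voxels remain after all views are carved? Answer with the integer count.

|visual hull| = 32

start: 6×6×6 = 216 voxels
[1] z-view keeps 12 columns → grid now 72
[2] x-view keeps 25 columns → grid now 46
[3] y-view keeps 25 columns → grid now 32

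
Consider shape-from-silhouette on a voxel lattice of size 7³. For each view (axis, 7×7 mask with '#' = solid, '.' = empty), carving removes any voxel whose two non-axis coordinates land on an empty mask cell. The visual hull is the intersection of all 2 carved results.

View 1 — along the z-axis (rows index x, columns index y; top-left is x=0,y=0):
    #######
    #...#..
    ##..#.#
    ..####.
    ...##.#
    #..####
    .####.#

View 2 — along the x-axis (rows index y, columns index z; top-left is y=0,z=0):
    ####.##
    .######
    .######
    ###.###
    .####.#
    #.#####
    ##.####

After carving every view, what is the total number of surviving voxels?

173 voxels

start: 7×7×7 = 343 voxels
[1] z-view keeps 30 columns → grid now 210
[2] x-view keeps 41 columns → grid now 173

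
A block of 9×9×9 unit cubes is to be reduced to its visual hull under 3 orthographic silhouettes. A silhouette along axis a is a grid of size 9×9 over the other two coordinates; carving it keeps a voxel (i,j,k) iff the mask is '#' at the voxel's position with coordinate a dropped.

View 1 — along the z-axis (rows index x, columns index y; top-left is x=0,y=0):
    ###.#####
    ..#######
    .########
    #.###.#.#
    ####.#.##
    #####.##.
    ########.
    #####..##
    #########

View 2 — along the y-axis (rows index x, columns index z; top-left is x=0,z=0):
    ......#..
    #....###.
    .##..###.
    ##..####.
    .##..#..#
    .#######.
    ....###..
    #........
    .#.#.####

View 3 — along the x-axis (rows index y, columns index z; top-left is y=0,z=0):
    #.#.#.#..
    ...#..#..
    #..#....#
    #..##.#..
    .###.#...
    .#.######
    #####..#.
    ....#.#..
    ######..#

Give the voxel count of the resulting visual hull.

start: 9×9×9 = 729 voxels
carve view 1 (along z, XY-mask fill 67/81): 603 voxels remain
carve view 2 (along y, XZ-mask fill 37/81): 274 voxels remain
carve view 3 (along x, YZ-mask fill 39/81): 118 voxels remain

|visual hull| = 118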